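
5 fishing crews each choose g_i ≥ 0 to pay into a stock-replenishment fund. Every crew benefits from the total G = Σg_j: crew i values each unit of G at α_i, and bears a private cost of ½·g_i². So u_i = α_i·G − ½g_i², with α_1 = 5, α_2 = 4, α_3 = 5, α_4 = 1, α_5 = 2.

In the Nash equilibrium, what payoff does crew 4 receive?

Crew i's FOC: ∂u_i/∂g_i = α_i − g_i = 0, so g_i* = α_i.
NE contributions = (5, 4, 5, 1, 2); G = 17.
u_4 = α_4·G − ½·(g_4)² = 1·17 − ½·1² = 16.5.

16.5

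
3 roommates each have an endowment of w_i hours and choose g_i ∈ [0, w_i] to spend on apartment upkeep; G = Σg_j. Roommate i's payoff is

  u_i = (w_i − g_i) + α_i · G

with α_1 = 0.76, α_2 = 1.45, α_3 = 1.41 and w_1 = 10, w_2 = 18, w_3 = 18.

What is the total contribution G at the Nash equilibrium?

∂u_i/∂g_i = α_i − 1, so roommate i contributes w_i if α_i > 1, else 0.
α_i > 1 for i ∈ {2, 3}; NE contributions (0, 18, 18), G = 36.

36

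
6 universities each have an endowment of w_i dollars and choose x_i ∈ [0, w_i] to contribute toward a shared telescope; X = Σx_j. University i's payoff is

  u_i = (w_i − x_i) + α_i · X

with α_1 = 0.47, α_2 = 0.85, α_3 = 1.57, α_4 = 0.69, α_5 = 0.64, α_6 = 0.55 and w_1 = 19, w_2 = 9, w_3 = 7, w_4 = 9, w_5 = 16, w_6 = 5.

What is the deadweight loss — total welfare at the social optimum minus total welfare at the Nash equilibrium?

218.66

∂u_i/∂x_i = α_i − 1, so university i contributes w_i if α_i > 1, else 0.
α_i > 1 for i ∈ {3}; NE contributions (0, 0, 7, 0, 0, 0), X = 7.
W^NE = Σw_i − X^NE + (Σα_i)·X^NE = 65 + 3.77·7 = 91.39.
Planner: ∂(Σu_j)/∂x_i = Σα_j − 1 = 3.77 > 0, so everyone contributes w_i; X^SO = 65, W^SO = 65 + 3.77·65 = 310.05.
Deadweight loss = 218.66.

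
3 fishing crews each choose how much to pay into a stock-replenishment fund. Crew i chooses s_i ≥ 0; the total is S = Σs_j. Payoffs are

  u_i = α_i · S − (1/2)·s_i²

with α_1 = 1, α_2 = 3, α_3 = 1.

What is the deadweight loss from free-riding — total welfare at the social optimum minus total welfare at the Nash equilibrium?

18

Crew i's FOC: ∂u_i/∂s_i = α_i − s_i = 0, so s_i* = α_i.
NE contributions = (1, 3, 1); S = 5.
W^NE = (Σα)·S − ½Σα_i² = 5² − ½·11 = 19.5.
Planner sets s_i = Σα_j = 5 for every i, so S^SO = 3·5 = 15.
W^SO = (Σα)·S^SO − ½·3·(Σα)² = (3/2)·5² = 37.5.
Deadweight loss = W^SO − W^NE = 18.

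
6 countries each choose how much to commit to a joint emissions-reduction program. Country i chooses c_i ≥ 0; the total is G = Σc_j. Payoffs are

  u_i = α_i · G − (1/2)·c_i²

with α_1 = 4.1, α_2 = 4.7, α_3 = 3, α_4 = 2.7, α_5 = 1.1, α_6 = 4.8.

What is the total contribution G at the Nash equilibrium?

Country i's FOC: ∂u_i/∂c_i = α_i − c_i = 0, so c_i* = α_i.
NE contributions = (4.1, 4.7, 3, 2.7, 1.1, 4.8); G = 20.4.

20.4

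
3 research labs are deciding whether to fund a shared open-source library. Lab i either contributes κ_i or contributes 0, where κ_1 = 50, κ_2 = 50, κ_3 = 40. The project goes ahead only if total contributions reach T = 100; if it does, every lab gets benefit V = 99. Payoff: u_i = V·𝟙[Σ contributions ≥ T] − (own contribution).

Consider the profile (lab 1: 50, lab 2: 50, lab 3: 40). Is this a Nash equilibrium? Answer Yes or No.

Total = 140 ≥ 100: provided.
Lab 1 (pledges 50, payoff 49): dropping to 0 → total 90, payoff 0. No gain.
Lab 2 (pledges 50, payoff 49): dropping to 0 → total 90, payoff 0. No gain.
Lab 3 (pledges 40, payoff 59): dropping to 0 → total 100, payoff 99. Profitable deviation.

No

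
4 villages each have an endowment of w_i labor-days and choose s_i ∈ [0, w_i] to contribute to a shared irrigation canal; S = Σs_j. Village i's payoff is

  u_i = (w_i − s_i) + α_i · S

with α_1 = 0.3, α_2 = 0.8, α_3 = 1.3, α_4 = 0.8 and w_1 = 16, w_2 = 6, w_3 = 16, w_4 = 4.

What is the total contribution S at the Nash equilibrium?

16

∂u_i/∂s_i = α_i − 1, so village i contributes w_i if α_i > 1, else 0.
α_i > 1 for i ∈ {3}; NE contributions (0, 0, 16, 0), S = 16.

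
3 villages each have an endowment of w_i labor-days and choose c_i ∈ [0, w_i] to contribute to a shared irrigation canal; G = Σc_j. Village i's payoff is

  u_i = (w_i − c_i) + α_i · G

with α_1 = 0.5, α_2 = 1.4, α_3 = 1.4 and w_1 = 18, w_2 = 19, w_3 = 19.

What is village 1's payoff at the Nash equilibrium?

37

∂u_i/∂c_i = α_i − 1, so village i contributes w_i if α_i > 1, else 0.
α_i > 1 for i ∈ {2, 3}; NE contributions (0, 19, 19), G = 38.
u_1 = (18 − 0) + 0.5·38 = 37.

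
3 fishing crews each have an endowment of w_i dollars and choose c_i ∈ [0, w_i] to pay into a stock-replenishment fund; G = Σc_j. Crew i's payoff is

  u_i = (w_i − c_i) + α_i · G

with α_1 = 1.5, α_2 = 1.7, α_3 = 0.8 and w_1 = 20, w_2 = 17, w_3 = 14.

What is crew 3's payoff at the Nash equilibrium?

∂u_i/∂c_i = α_i − 1, so crew i contributes w_i if α_i > 1, else 0.
α_i > 1 for i ∈ {1, 2}; NE contributions (20, 17, 0), G = 37.
u_3 = (14 − 0) + 0.8·37 = 43.6.

43.6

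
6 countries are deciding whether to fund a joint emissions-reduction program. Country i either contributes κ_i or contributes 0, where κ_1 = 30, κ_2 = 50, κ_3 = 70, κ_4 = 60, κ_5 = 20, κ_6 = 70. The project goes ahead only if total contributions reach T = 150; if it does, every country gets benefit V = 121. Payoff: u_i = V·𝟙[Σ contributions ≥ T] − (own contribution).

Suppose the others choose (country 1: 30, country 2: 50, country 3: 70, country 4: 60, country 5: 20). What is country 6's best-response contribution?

Others' total = 230 ≥ 150; contributing adds cost 70 for no extra benefit.
Best response: 0.

0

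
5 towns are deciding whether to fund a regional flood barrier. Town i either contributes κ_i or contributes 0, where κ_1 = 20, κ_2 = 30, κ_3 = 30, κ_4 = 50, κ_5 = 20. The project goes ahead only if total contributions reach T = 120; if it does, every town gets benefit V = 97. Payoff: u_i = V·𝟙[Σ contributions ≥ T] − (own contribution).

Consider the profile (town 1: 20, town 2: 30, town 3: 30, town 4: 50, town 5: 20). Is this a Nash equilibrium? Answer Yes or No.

Total = 150 ≥ 120: provided.
Town 1 (pledges 20, payoff 77): dropping to 0 → total 130, payoff 97. Profitable deviation.

No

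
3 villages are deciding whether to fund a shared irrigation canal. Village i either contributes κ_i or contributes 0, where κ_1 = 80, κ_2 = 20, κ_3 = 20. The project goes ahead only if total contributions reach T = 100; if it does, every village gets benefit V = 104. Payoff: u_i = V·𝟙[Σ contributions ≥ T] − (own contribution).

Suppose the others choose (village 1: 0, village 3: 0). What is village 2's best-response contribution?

0

Others' total = 0. Even contributing 20 gives 20 < 100: no benefit either way.
Best response: 0.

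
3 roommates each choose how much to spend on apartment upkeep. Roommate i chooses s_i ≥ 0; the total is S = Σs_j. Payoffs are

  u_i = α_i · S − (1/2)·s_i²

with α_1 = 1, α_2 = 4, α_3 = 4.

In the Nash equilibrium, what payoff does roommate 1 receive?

Roommate i's FOC: ∂u_i/∂s_i = α_i − s_i = 0, so s_i* = α_i.
NE contributions = (1, 4, 4); S = 9.
u_1 = α_1·S − ½·(s_1)² = 1·9 − ½·1² = 8.5.

8.5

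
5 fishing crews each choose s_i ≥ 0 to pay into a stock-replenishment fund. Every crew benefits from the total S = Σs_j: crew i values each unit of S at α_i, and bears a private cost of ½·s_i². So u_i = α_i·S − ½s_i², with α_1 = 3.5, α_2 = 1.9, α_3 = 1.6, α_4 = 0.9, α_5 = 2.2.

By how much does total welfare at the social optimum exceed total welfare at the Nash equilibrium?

165.05

Crew i's FOC: ∂u_i/∂s_i = α_i − s_i = 0, so s_i* = α_i.
NE contributions = (3.5, 1.9, 1.6, 0.9, 2.2); S = 10.1.
W^NE = (Σα)·S − ½Σα_i² = 10.1² − ½·24.07 = 89.975.
Planner sets s_i = Σα_j = 10.1 for every i, so S^SO = 5·10.1 = 50.5.
W^SO = (Σα)·S^SO − ½·5·(Σα)² = (5/2)·10.1² = 255.025.
Deadweight loss = W^SO − W^NE = 165.05.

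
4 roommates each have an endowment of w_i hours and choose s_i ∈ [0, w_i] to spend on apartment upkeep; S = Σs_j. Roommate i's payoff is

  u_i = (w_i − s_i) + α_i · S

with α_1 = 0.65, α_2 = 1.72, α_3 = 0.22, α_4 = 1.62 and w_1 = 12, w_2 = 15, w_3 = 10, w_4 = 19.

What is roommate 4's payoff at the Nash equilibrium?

∂u_i/∂s_i = α_i − 1, so roommate i contributes w_i if α_i > 1, else 0.
α_i > 1 for i ∈ {2, 4}; NE contributions (0, 15, 0, 19), S = 34.
u_4 = (19 − 19) + 1.62·34 = 55.08.

55.08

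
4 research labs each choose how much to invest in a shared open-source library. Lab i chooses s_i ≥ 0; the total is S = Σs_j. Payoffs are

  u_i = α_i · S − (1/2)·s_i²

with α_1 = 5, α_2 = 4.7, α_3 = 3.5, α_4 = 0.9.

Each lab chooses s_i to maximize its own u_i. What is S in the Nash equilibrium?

Lab i's FOC: ∂u_i/∂s_i = α_i − s_i = 0, so s_i* = α_i.
NE contributions = (5, 4.7, 3.5, 0.9); S = 14.1.

14.1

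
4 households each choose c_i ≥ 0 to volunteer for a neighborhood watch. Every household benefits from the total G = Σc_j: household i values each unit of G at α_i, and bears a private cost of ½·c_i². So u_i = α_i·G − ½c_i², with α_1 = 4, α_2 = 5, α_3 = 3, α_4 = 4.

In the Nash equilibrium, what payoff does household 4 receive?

56

Household i's FOC: ∂u_i/∂c_i = α_i − c_i = 0, so c_i* = α_i.
NE contributions = (4, 5, 3, 4); G = 16.
u_4 = α_4·G − ½·(c_4)² = 4·16 − ½·4² = 56.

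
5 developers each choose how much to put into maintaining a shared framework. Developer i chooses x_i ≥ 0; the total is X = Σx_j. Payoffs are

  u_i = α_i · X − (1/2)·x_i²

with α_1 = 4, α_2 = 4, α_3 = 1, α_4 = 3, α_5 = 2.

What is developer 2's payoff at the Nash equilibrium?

Developer i's FOC: ∂u_i/∂x_i = α_i − x_i = 0, so x_i* = α_i.
NE contributions = (4, 4, 1, 3, 2); X = 14.
u_2 = α_2·X − ½·(x_2)² = 4·14 − ½·4² = 48.

48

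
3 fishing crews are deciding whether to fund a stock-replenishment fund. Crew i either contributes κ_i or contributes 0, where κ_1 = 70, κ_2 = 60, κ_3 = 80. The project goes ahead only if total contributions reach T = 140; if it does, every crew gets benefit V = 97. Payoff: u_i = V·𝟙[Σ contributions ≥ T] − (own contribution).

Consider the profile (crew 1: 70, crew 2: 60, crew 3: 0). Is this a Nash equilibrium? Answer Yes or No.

Total = 130 < 140: not provided.
Crew 1 (pledges 70, payoff -70): dropping to 0 → total 60, payoff 0. Profitable deviation.

No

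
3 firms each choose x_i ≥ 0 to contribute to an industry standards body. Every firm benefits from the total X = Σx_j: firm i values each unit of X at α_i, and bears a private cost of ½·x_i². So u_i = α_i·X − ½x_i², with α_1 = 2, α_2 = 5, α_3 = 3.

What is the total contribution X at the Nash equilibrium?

Firm i's FOC: ∂u_i/∂x_i = α_i − x_i = 0, so x_i* = α_i.
NE contributions = (2, 5, 3); X = 10.

10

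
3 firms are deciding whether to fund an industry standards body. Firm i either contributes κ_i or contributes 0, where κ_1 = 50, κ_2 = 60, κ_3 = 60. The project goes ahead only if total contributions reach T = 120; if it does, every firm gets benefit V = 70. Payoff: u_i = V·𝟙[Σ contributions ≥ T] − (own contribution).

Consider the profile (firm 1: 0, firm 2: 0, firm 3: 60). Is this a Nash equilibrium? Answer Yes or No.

No

Total = 60 < 120: not provided.
Firm 1 (pledges 0, payoff 0): pledging 50 → total 110, payoff -50. No gain.
Firm 2 (pledges 0, payoff 0): pledging 60 → total 120, payoff 10. Profitable deviation.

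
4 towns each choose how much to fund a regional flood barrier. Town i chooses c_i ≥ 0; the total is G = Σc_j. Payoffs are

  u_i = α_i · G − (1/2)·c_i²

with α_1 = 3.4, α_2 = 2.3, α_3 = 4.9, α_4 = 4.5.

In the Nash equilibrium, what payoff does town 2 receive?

32.085

Town i's FOC: ∂u_i/∂c_i = α_i − c_i = 0, so c_i* = α_i.
NE contributions = (3.4, 2.3, 4.9, 4.5); G = 15.1.
u_2 = α_2·G − ½·(c_2)² = 2.3·15.1 − ½·2.3² = 32.085.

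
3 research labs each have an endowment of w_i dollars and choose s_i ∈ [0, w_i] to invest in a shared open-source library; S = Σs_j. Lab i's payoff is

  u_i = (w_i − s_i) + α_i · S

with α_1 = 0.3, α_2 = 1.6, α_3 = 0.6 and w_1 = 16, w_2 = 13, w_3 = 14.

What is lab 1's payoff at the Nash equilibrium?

19.9

∂u_i/∂s_i = α_i − 1, so lab i contributes w_i if α_i > 1, else 0.
α_i > 1 for i ∈ {2}; NE contributions (0, 13, 0), S = 13.
u_1 = (16 − 0) + 0.3·13 = 19.9.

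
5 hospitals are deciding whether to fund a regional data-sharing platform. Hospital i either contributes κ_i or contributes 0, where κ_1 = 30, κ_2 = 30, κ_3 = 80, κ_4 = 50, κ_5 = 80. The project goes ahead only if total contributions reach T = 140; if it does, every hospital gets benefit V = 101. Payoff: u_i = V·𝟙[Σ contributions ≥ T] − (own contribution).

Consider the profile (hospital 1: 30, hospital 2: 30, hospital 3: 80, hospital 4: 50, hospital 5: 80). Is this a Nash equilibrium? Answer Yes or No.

No

Total = 270 ≥ 140: provided.
Hospital 1 (pledges 30, payoff 71): dropping to 0 → total 240, payoff 101. Profitable deviation.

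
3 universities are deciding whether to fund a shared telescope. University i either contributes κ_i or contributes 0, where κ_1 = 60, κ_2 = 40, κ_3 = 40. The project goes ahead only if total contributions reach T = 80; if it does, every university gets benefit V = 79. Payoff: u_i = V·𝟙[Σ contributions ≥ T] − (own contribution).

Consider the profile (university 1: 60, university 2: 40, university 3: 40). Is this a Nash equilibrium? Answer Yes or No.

No

Total = 140 ≥ 80: provided.
University 1 (pledges 60, payoff 19): dropping to 0 → total 80, payoff 79. Profitable deviation.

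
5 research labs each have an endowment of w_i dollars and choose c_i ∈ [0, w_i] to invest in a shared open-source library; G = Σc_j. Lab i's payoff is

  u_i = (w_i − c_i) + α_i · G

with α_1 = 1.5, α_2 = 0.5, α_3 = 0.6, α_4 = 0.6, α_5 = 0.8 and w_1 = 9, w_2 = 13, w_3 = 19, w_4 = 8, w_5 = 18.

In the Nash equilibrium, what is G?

9

∂u_i/∂c_i = α_i − 1, so lab i contributes w_i if α_i > 1, else 0.
α_i > 1 for i ∈ {1}; NE contributions (9, 0, 0, 0, 0), G = 9.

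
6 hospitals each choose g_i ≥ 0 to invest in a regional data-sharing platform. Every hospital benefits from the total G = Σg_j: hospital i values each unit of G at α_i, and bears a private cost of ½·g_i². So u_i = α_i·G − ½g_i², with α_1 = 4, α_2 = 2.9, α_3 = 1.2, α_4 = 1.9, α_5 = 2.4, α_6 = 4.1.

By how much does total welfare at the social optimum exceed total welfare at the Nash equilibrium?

Hospital i's FOC: ∂u_i/∂g_i = α_i − g_i = 0, so g_i* = α_i.
NE contributions = (4, 2.9, 1.2, 1.9, 2.4, 4.1); G = 16.5.
W^NE = (Σα)·G − ½Σα_i² = 16.5² − ½·52.03 = 246.235.
Planner sets g_i = Σα_j = 16.5 for every i, so G^SO = 6·16.5 = 99.
W^SO = (Σα)·G^SO − ½·6·(Σα)² = (6/2)·16.5² = 816.75.
Deadweight loss = W^SO − W^NE = 570.515.

570.515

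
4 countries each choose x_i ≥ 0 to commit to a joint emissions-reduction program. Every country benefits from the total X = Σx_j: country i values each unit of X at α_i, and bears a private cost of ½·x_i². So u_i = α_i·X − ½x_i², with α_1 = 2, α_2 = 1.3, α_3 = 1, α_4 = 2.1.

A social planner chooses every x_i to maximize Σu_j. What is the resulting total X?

25.6

Planner FOC: ∂(Σu_j)/∂x_i = (Σα_j) − x_i = 0, so x_i^SO = Σα_j = 6.4 for every i; X^SO = 25.6.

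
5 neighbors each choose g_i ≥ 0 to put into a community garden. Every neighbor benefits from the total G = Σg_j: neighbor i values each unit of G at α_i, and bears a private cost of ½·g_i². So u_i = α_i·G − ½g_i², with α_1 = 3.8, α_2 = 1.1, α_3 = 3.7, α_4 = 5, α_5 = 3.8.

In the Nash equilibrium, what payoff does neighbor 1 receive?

Neighbor i's FOC: ∂u_i/∂g_i = α_i − g_i = 0, so g_i* = α_i.
NE contributions = (3.8, 1.1, 3.7, 5, 3.8); G = 17.4.
u_1 = α_1·G − ½·(g_1)² = 3.8·17.4 − ½·3.8² = 58.9.

58.9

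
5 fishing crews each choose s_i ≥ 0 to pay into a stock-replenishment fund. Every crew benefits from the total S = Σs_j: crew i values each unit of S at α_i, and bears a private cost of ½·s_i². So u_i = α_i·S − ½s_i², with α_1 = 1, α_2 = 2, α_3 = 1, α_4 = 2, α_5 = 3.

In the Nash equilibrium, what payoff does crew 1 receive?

8.5

Crew i's FOC: ∂u_i/∂s_i = α_i − s_i = 0, so s_i* = α_i.
NE contributions = (1, 2, 1, 2, 3); S = 9.
u_1 = α_1·S − ½·(s_1)² = 1·9 − ½·1² = 8.5.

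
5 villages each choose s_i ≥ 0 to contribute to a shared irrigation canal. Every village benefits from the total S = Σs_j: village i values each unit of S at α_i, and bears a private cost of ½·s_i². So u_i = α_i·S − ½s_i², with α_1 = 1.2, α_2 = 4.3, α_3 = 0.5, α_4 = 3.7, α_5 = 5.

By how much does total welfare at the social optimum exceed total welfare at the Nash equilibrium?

353.57

Village i's FOC: ∂u_i/∂s_i = α_i − s_i = 0, so s_i* = α_i.
NE contributions = (1.2, 4.3, 0.5, 3.7, 5); S = 14.7.
W^NE = (Σα)·S − ½Σα_i² = 14.7² − ½·58.87 = 186.655.
Planner sets s_i = Σα_j = 14.7 for every i, so S^SO = 5·14.7 = 73.5.
W^SO = (Σα)·S^SO − ½·5·(Σα)² = (5/2)·14.7² = 540.225.
Deadweight loss = W^SO − W^NE = 353.57.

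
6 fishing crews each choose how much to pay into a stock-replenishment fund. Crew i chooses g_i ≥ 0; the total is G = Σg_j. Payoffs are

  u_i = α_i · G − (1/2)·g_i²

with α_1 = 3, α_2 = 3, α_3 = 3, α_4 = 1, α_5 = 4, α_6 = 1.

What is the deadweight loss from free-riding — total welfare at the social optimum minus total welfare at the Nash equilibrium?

472.5

Crew i's FOC: ∂u_i/∂g_i = α_i − g_i = 0, so g_i* = α_i.
NE contributions = (3, 3, 3, 1, 4, 1); G = 15.
W^NE = (Σα)·G − ½Σα_i² = 15² − ½·45 = 202.5.
Planner sets g_i = Σα_j = 15 for every i, so G^SO = 6·15 = 90.
W^SO = (Σα)·G^SO − ½·6·(Σα)² = (6/2)·15² = 675.
Deadweight loss = W^SO − W^NE = 472.5.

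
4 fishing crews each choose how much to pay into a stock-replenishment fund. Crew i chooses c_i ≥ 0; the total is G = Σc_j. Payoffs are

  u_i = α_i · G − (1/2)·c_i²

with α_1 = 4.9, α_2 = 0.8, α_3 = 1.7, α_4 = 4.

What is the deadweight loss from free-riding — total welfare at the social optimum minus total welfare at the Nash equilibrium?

Crew i's FOC: ∂u_i/∂c_i = α_i − c_i = 0, so c_i* = α_i.
NE contributions = (4.9, 0.8, 1.7, 4); G = 11.4.
W^NE = (Σα)·G − ½Σα_i² = 11.4² − ½·43.54 = 108.19.
Planner sets c_i = Σα_j = 11.4 for every i, so G^SO = 4·11.4 = 45.6.
W^SO = (Σα)·G^SO − ½·4·(Σα)² = (4/2)·11.4² = 259.92.
Deadweight loss = W^SO − W^NE = 151.73.

151.73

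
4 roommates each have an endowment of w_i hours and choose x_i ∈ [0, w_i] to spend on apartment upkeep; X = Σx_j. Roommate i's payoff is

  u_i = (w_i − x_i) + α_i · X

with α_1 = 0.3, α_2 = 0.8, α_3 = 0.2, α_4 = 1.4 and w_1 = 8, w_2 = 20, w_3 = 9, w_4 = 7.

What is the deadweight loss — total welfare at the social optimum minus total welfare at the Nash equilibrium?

∂u_i/∂x_i = α_i − 1, so roommate i contributes w_i if α_i > 1, else 0.
α_i > 1 for i ∈ {4}; NE contributions (0, 0, 0, 7), X = 7.
W^NE = Σw_i − X^NE + (Σα_i)·X^NE = 44 + 1.7·7 = 55.9.
Planner: ∂(Σu_j)/∂x_i = Σα_j − 1 = 1.7 > 0, so everyone contributes w_i; X^SO = 44, W^SO = 44 + 1.7·44 = 118.8.
Deadweight loss = 62.9.

62.9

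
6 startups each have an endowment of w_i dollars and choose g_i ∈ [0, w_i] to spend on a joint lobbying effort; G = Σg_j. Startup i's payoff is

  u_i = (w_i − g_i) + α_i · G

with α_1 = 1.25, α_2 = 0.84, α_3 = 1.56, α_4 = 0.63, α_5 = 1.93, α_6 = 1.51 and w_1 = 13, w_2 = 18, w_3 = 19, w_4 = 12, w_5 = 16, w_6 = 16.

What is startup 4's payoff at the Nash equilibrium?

52.32

∂u_i/∂g_i = α_i − 1, so startup i contributes w_i if α_i > 1, else 0.
α_i > 1 for i ∈ {1, 3, 5, 6}; NE contributions (13, 0, 19, 0, 16, 16), G = 64.
u_4 = (12 − 0) + 0.63·64 = 52.32.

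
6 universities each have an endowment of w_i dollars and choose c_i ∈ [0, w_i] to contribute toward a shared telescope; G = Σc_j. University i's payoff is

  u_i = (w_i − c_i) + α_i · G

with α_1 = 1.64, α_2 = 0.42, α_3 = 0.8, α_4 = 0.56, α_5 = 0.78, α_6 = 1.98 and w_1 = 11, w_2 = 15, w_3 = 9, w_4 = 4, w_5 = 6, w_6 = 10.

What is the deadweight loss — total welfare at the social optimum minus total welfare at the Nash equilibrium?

176.12

∂u_i/∂c_i = α_i − 1, so university i contributes w_i if α_i > 1, else 0.
α_i > 1 for i ∈ {1, 6}; NE contributions (11, 0, 0, 0, 0, 10), G = 21.
W^NE = Σw_i − G^NE + (Σα_i)·G^NE = 55 + 5.18·21 = 163.78.
Planner: ∂(Σu_j)/∂c_i = Σα_j − 1 = 5.18 > 0, so everyone contributes w_i; G^SO = 55, W^SO = 55 + 5.18·55 = 339.9.
Deadweight loss = 176.12.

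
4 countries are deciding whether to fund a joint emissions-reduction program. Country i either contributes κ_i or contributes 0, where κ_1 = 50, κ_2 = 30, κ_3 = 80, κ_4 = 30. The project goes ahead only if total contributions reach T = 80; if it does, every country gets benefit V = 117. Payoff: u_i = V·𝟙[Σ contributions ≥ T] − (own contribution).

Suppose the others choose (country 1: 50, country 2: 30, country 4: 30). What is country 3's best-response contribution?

Others' total = 110 ≥ 80; contributing adds cost 80 for no extra benefit.
Best response: 0.

0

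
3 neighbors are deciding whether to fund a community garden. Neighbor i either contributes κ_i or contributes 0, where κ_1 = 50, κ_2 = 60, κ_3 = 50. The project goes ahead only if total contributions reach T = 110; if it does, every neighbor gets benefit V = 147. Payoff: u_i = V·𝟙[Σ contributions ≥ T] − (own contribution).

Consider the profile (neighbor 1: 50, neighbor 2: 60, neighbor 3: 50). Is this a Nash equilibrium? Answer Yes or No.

Total = 160 ≥ 110: provided.
Neighbor 1 (pledges 50, payoff 97): dropping to 0 → total 110, payoff 147. Profitable deviation.

No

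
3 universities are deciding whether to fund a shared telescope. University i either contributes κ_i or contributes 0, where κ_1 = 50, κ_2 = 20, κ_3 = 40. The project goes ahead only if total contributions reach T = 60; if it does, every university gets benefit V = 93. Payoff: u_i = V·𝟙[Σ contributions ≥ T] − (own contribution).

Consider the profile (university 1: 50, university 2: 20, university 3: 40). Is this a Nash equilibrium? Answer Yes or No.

Total = 110 ≥ 60: provided.
University 1 (pledges 50, payoff 43): dropping to 0 → total 60, payoff 93. Profitable deviation.

No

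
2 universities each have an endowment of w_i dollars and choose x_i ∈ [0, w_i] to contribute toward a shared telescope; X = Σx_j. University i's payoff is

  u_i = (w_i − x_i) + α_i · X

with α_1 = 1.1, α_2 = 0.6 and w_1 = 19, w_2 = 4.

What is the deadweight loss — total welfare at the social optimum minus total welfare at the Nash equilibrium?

∂u_i/∂x_i = α_i − 1, so university i contributes w_i if α_i > 1, else 0.
α_i > 1 for i ∈ {1}; NE contributions (19, 0), X = 19.
W^NE = Σw_i − X^NE + (Σα_i)·X^NE = 23 + 0.7·19 = 36.3.
Planner: ∂(Σu_j)/∂x_i = Σα_j − 1 = 0.7 > 0, so everyone contributes w_i; X^SO = 23, W^SO = 23 + 0.7·23 = 39.1.
Deadweight loss = 2.8.

2.8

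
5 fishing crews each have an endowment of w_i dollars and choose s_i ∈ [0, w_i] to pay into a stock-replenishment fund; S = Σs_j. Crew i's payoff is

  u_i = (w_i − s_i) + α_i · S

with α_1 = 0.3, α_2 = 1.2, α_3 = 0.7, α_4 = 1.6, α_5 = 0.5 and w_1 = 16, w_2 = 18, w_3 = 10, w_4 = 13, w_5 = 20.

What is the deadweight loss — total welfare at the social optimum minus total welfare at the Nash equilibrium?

151.8

∂u_i/∂s_i = α_i − 1, so crew i contributes w_i if α_i > 1, else 0.
α_i > 1 for i ∈ {2, 4}; NE contributions (0, 18, 0, 13, 0), S = 31.
W^NE = Σw_i − S^NE + (Σα_i)·S^NE = 77 + 3.3·31 = 179.3.
Planner: ∂(Σu_j)/∂s_i = Σα_j − 1 = 3.3 > 0, so everyone contributes w_i; S^SO = 77, W^SO = 77 + 3.3·77 = 331.1.
Deadweight loss = 151.8.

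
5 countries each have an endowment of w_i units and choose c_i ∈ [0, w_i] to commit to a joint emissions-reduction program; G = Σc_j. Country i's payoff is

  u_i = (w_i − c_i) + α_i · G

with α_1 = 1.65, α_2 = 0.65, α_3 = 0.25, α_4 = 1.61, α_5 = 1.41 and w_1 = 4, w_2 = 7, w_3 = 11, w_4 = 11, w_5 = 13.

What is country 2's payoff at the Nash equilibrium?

25.2

∂u_i/∂c_i = α_i − 1, so country i contributes w_i if α_i > 1, else 0.
α_i > 1 for i ∈ {1, 4, 5}; NE contributions (4, 0, 0, 11, 13), G = 28.
u_2 = (7 − 0) + 0.65·28 = 25.2.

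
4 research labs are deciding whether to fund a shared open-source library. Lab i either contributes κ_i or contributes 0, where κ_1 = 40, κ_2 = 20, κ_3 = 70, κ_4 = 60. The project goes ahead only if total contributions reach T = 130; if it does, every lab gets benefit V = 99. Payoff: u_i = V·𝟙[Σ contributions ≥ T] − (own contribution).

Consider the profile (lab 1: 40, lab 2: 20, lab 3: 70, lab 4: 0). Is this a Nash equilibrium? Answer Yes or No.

Yes

Total = 130 ≥ 130: provided.
Lab 1 (pledges 40, payoff 59): dropping to 0 → total 90, payoff 0. No gain.
Lab 2 (pledges 20, payoff 79): dropping to 0 → total 110, payoff 0. No gain.
Lab 3 (pledges 70, payoff 29): dropping to 0 → total 60, payoff 0. No gain.
Lab 4 (pledges 0, payoff 99): pledging 60 → total 190, payoff 39. No gain.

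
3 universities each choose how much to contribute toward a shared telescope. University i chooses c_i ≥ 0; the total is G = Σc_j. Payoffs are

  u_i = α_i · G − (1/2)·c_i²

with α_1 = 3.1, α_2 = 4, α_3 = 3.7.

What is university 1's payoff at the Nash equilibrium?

28.675

University i's FOC: ∂u_i/∂c_i = α_i − c_i = 0, so c_i* = α_i.
NE contributions = (3.1, 4, 3.7); G = 10.8.
u_1 = α_1·G − ½·(c_1)² = 3.1·10.8 − ½·3.1² = 28.675.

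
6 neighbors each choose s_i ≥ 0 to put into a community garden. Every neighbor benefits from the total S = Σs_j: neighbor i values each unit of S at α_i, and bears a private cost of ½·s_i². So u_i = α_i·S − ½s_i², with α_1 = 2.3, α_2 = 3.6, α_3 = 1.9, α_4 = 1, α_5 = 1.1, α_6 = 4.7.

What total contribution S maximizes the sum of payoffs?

Planner FOC: ∂(Σu_j)/∂s_i = (Σα_j) − s_i = 0, so s_i^SO = Σα_j = 14.6 for every i; S^SO = 87.6.

87.6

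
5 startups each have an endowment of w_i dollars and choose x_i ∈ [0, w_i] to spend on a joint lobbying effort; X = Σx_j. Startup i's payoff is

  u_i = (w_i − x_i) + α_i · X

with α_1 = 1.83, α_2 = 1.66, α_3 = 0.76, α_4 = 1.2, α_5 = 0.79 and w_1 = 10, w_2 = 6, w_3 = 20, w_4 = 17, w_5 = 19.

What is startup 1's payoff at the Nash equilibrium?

∂u_i/∂x_i = α_i − 1, so startup i contributes w_i if α_i > 1, else 0.
α_i > 1 for i ∈ {1, 2, 4}; NE contributions (10, 6, 0, 17, 0), X = 33.
u_1 = (10 − 10) + 1.83·33 = 60.39.

60.39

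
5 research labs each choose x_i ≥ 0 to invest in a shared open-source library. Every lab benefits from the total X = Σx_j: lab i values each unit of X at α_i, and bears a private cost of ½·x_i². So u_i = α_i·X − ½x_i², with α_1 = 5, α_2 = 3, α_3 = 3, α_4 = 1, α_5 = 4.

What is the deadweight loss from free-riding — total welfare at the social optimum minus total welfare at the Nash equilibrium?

Lab i's FOC: ∂u_i/∂x_i = α_i − x_i = 0, so x_i* = α_i.
NE contributions = (5, 3, 3, 1, 4); X = 16.
W^NE = (Σα)·X − ½Σα_i² = 16² − ½·60 = 226.
Planner sets x_i = Σα_j = 16 for every i, so X^SO = 5·16 = 80.
W^SO = (Σα)·X^SO − ½·5·(Σα)² = (5/2)·16² = 640.
Deadweight loss = W^SO − W^NE = 414.

414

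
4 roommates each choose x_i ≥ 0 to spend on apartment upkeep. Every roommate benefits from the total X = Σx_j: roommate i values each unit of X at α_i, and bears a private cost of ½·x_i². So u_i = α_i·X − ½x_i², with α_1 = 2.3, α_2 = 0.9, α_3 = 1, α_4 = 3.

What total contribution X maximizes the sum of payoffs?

Planner FOC: ∂(Σu_j)/∂x_i = (Σα_j) − x_i = 0, so x_i^SO = Σα_j = 7.2 for every i; X^SO = 28.8.

28.8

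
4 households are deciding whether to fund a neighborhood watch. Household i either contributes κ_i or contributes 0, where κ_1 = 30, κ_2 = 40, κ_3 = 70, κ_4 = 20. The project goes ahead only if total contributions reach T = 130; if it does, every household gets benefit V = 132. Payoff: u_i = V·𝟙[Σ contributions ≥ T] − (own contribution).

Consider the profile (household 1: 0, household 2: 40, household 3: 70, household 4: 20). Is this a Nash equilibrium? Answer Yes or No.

Yes

Total = 130 ≥ 130: provided.
Household 1 (pledges 0, payoff 132): pledging 30 → total 160, payoff 102. No gain.
Household 2 (pledges 40, payoff 92): dropping to 0 → total 90, payoff 0. No gain.
Household 3 (pledges 70, payoff 62): dropping to 0 → total 60, payoff 0. No gain.
Household 4 (pledges 20, payoff 112): dropping to 0 → total 110, payoff 0. No gain.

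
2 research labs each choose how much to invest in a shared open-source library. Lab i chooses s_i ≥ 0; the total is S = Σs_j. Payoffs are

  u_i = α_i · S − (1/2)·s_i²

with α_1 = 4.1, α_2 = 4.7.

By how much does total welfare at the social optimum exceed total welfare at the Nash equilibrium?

19.45

Lab i's FOC: ∂u_i/∂s_i = α_i − s_i = 0, so s_i* = α_i.
NE contributions = (4.1, 4.7); S = 8.8.
W^NE = (Σα)·S − ½Σα_i² = 8.8² − ½·38.9 = 57.99.
Planner sets s_i = Σα_j = 8.8 for every i, so S^SO = 2·8.8 = 17.6.
W^SO = (Σα)·S^SO − ½·2·(Σα)² = (2/2)·8.8² = 77.44.
Deadweight loss = W^SO − W^NE = 19.45.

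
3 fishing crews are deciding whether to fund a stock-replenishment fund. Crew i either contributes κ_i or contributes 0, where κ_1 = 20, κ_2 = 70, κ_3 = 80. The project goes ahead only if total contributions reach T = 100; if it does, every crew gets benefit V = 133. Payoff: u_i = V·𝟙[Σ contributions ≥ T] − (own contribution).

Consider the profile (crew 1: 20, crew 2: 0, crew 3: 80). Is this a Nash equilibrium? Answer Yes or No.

Yes

Total = 100 ≥ 100: provided.
Crew 1 (pledges 20, payoff 113): dropping to 0 → total 80, payoff 0. No gain.
Crew 2 (pledges 0, payoff 133): pledging 70 → total 170, payoff 63. No gain.
Crew 3 (pledges 80, payoff 53): dropping to 0 → total 20, payoff 0. No gain.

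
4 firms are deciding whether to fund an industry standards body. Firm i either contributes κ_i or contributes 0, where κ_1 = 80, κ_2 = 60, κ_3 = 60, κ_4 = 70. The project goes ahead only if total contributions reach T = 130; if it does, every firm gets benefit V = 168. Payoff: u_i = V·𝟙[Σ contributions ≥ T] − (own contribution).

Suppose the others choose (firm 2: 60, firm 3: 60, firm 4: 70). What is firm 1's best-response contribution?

Others' total = 190 ≥ 130; contributing adds cost 80 for no extra benefit.
Best response: 0.

0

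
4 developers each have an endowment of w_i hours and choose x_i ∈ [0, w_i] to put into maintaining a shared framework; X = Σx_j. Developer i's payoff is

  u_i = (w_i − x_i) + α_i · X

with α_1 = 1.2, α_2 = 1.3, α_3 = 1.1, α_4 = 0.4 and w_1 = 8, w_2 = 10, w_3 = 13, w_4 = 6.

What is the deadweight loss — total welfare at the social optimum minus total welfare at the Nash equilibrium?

18

∂u_i/∂x_i = α_i − 1, so developer i contributes w_i if α_i > 1, else 0.
α_i > 1 for i ∈ {1, 2, 3}; NE contributions (8, 10, 13, 0), X = 31.
W^NE = Σw_i − X^NE + (Σα_i)·X^NE = 37 + 3·31 = 130.
Planner: ∂(Σu_j)/∂x_i = Σα_j − 1 = 3 > 0, so everyone contributes w_i; X^SO = 37, W^SO = 37 + 3·37 = 148.
Deadweight loss = 18.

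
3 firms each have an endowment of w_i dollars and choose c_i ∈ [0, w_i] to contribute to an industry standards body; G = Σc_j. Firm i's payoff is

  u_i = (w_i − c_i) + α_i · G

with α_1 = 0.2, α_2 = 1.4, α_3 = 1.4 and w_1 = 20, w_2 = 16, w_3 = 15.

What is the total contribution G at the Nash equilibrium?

∂u_i/∂c_i = α_i − 1, so firm i contributes w_i if α_i > 1, else 0.
α_i > 1 for i ∈ {2, 3}; NE contributions (0, 16, 15), G = 31.

31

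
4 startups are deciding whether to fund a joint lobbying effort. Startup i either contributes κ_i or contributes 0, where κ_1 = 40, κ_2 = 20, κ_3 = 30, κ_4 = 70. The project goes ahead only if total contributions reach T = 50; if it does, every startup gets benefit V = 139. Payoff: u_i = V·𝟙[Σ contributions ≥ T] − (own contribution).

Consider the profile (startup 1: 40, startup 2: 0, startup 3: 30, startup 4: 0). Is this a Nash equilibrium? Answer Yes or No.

Total = 70 ≥ 50: provided.
Startup 1 (pledges 40, payoff 99): dropping to 0 → total 30, payoff 0. No gain.
Startup 2 (pledges 0, payoff 139): pledging 20 → total 90, payoff 119. No gain.
Startup 3 (pledges 30, payoff 109): dropping to 0 → total 40, payoff 0. No gain.
Startup 4 (pledges 0, payoff 139): pledging 70 → total 140, payoff 69. No gain.

Yes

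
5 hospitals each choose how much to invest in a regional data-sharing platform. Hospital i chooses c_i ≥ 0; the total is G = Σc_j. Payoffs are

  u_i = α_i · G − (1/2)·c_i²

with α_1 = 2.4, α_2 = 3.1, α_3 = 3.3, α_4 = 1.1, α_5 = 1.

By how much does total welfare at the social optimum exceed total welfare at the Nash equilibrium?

192.45

Hospital i's FOC: ∂u_i/∂c_i = α_i − c_i = 0, so c_i* = α_i.
NE contributions = (2.4, 3.1, 3.3, 1.1, 1); G = 10.9.
W^NE = (Σα)·G − ½Σα_i² = 10.9² − ½·28.47 = 104.575.
Planner sets c_i = Σα_j = 10.9 for every i, so G^SO = 5·10.9 = 54.5.
W^SO = (Σα)·G^SO − ½·5·(Σα)² = (5/2)·10.9² = 297.025.
Deadweight loss = W^SO − W^NE = 192.45.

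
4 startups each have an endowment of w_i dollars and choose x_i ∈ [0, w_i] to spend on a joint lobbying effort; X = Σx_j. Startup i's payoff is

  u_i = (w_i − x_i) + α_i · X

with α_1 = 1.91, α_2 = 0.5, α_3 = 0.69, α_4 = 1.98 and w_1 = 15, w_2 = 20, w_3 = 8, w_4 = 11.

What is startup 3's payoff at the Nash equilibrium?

∂u_i/∂x_i = α_i − 1, so startup i contributes w_i if α_i > 1, else 0.
α_i > 1 for i ∈ {1, 4}; NE contributions (15, 0, 0, 11), X = 26.
u_3 = (8 − 0) + 0.69·26 = 25.94.

25.94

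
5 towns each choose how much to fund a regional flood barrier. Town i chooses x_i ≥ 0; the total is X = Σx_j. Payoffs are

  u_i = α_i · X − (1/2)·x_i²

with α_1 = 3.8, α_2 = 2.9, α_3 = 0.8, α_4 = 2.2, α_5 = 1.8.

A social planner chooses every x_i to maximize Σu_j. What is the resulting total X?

Planner FOC: ∂(Σu_j)/∂x_i = (Σα_j) − x_i = 0, so x_i^SO = Σα_j = 11.5 for every i; X^SO = 57.5.

57.5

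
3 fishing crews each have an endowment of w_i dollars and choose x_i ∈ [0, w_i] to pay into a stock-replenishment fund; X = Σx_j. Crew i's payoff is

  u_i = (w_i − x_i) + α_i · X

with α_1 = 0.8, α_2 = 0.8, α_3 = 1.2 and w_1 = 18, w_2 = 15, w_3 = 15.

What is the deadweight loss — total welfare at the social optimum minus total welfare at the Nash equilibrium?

∂u_i/∂x_i = α_i − 1, so crew i contributes w_i if α_i > 1, else 0.
α_i > 1 for i ∈ {3}; NE contributions (0, 0, 15), X = 15.
W^NE = Σw_i − X^NE + (Σα_i)·X^NE = 48 + 1.8·15 = 75.
Planner: ∂(Σu_j)/∂x_i = Σα_j − 1 = 1.8 > 0, so everyone contributes w_i; X^SO = 48, W^SO = 48 + 1.8·48 = 134.4.
Deadweight loss = 59.4.

59.4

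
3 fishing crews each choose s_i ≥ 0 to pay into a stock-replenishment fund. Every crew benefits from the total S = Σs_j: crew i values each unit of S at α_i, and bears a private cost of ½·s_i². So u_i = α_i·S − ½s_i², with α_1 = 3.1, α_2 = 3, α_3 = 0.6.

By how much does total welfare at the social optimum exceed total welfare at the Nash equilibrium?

31.93

Crew i's FOC: ∂u_i/∂s_i = α_i − s_i = 0, so s_i* = α_i.
NE contributions = (3.1, 3, 0.6); S = 6.7.
W^NE = (Σα)·S − ½Σα_i² = 6.7² − ½·18.97 = 35.405.
Planner sets s_i = Σα_j = 6.7 for every i, so S^SO = 3·6.7 = 20.1.
W^SO = (Σα)·S^SO − ½·3·(Σα)² = (3/2)·6.7² = 67.335.
Deadweight loss = W^SO − W^NE = 31.93.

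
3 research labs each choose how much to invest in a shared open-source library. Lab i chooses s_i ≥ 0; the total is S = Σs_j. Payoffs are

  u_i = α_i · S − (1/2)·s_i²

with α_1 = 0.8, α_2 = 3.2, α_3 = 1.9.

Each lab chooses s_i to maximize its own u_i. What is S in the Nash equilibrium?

Lab i's FOC: ∂u_i/∂s_i = α_i − s_i = 0, so s_i* = α_i.
NE contributions = (0.8, 3.2, 1.9); S = 5.9.

5.9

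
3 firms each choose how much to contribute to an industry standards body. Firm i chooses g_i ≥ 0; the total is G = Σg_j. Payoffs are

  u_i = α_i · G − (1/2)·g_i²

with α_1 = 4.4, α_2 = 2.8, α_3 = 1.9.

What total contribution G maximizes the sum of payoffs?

27.3

Planner FOC: ∂(Σu_j)/∂g_i = (Σα_j) − g_i = 0, so g_i^SO = Σα_j = 9.1 for every i; G^SO = 27.3.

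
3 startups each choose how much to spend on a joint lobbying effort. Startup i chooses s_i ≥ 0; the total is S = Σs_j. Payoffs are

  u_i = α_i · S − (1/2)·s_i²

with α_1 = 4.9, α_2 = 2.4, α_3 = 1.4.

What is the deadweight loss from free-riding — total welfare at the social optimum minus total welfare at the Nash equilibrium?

53.71

Startup i's FOC: ∂u_i/∂s_i = α_i − s_i = 0, so s_i* = α_i.
NE contributions = (4.9, 2.4, 1.4); S = 8.7.
W^NE = (Σα)·S − ½Σα_i² = 8.7² − ½·31.73 = 59.825.
Planner sets s_i = Σα_j = 8.7 for every i, so S^SO = 3·8.7 = 26.1.
W^SO = (Σα)·S^SO − ½·3·(Σα)² = (3/2)·8.7² = 113.535.
Deadweight loss = W^SO − W^NE = 53.71.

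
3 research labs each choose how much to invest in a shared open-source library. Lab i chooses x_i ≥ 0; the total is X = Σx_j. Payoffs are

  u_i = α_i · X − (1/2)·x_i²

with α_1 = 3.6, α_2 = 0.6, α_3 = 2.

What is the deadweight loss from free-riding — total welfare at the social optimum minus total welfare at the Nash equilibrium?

Lab i's FOC: ∂u_i/∂x_i = α_i − x_i = 0, so x_i* = α_i.
NE contributions = (3.6, 0.6, 2); X = 6.2.
W^NE = (Σα)·X − ½Σα_i² = 6.2² − ½·17.32 = 29.78.
Planner sets x_i = Σα_j = 6.2 for every i, so X^SO = 3·6.2 = 18.6.
W^SO = (Σα)·X^SO − ½·3·(Σα)² = (3/2)·6.2² = 57.66.
Deadweight loss = W^SO − W^NE = 27.88.

27.88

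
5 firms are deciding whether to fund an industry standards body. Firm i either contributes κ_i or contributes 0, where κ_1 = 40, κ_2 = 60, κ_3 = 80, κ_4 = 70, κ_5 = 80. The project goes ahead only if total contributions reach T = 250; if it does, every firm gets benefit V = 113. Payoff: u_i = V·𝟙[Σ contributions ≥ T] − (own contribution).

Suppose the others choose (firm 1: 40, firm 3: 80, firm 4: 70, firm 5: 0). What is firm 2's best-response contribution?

60

Others' total = 190. Contributing 60 brings total to 250 ≥ 250: gain V − κ_2 = 53.
Best response: 60.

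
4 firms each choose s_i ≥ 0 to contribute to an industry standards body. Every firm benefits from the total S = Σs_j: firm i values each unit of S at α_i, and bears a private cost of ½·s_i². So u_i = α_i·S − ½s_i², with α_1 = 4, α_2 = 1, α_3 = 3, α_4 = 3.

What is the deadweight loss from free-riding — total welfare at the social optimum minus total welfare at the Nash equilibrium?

138.5

Firm i's FOC: ∂u_i/∂s_i = α_i − s_i = 0, so s_i* = α_i.
NE contributions = (4, 1, 3, 3); S = 11.
W^NE = (Σα)·S − ½Σα_i² = 11² − ½·35 = 103.5.
Planner sets s_i = Σα_j = 11 for every i, so S^SO = 4·11 = 44.
W^SO = (Σα)·S^SO − ½·4·(Σα)² = (4/2)·11² = 242.
Deadweight loss = W^SO − W^NE = 138.5.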